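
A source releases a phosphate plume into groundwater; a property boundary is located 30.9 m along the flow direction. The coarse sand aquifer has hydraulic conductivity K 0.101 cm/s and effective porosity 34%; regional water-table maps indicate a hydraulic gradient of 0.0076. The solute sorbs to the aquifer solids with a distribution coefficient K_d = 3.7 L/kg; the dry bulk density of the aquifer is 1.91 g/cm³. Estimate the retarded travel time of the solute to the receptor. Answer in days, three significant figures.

345 days

K = 0.101 cm/s × 864 = 87.26 m/d
Specific discharge q = 87.26 × 0.0076 = 0.6632 m/d
Seepage velocity v = q / n = 0.6632 / 0.34 = 1.951 m/d
Retardation R = 1 + ρ_b·K_d/n = 1 + 1.91×3.7/0.34 = 21.79
Contaminant velocity v_c = v/R = 1.951/21.79 = 0.08954 m/d
t = L/v_c = 30.9/0.08954 = 345.1 d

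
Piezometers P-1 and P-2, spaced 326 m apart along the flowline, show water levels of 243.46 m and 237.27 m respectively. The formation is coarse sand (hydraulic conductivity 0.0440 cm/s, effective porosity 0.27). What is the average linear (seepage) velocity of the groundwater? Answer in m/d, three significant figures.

2.67 m/d

Hydraulic gradient i = (243.46 − 237.27) / 326 = 6.19 / 326 = 0.01899
K = 0.0440 cm/s × 864 = 38.02 m/d
Specific discharge q = 38.02 × 0.01899 = 0.7218 m/d
Average linear velocity = 0.7218 / 0.27 = 2.673 m/d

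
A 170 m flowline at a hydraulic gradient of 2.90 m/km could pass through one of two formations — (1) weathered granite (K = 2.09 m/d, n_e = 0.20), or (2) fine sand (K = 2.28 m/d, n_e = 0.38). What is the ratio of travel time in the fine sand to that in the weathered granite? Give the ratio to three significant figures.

1.74

Unit 1 (weathered granite): v = 2.09×0.0029/0.20 = 0.03030 m/d, t = 170/0.03030 = 5610 d
Unit 2 (fine sand): v = 2.28×0.0029/0.38 = 0.01740 m/d, t = 170/0.01740 = 9770 d
t(fine sand) / t(weathered granite) = 9770/5610 = 1.74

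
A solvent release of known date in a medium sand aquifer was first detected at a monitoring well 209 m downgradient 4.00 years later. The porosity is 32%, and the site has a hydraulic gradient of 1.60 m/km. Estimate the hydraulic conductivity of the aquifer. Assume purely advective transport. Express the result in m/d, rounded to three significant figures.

28.6 m/d

t = 4.00 years = 1460 d
v = L / t = 209 / 1460 = 0.1432 m/d
K = v · n / i = 0.1432 × 0.32 / 0.0016 = 28.6 m/d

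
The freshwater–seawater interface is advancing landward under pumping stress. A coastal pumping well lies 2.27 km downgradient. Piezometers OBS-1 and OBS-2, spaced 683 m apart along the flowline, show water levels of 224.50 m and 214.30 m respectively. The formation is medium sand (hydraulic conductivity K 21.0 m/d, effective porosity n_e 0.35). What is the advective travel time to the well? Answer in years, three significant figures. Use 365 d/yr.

6.94 years

Hydraulic gradient i = (224.50 − 214.30) / 683 = 10.20 / 683 = 0.01493
Specific discharge q = 21.0 × 0.01493 = 0.3136 m/d
v = Ki/n = 21.0·0.01493/0.35 = 0.8960 m/d
L = 2.27 km = 2270 m
t = L / v = 2270 / 0.8960 = 2533 d
   = 2533 / 365 = 6.94 yr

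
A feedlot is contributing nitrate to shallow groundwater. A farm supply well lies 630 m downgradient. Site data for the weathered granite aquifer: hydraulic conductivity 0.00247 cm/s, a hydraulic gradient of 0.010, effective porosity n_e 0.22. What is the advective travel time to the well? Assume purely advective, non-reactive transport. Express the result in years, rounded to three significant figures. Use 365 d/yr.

17.8 years

K = 0.00247 cm/s × 864 = 2.134 m/d
Specific discharge q = 2.134 × 0.010 = 0.02134 m/d
v = Ki/n = 2.134·0.010/0.22 = 0.09700 m/d
t = L / v = 630 / 0.09700 = 6495 d
   = 6495 / 365 = 17.8 yr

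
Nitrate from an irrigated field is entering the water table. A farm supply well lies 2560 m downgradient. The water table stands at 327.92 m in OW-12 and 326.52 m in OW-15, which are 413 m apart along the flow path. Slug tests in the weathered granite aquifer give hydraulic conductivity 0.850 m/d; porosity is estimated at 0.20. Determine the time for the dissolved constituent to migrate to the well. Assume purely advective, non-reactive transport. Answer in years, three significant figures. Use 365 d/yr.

Hydraulic gradient i = (327.92 − 326.52) / 413 = 1.40 / 413 = 0.003390
q = Ki = 0.850 × 0.003390 = 0.002881 m/d
Seepage velocity v = q / n = 0.002881 / 0.20 = 0.01441 m/d
t = L / v = 2560 / 0.01441 = 177700 d
   = 177700 / 365 = 487 yr

487 years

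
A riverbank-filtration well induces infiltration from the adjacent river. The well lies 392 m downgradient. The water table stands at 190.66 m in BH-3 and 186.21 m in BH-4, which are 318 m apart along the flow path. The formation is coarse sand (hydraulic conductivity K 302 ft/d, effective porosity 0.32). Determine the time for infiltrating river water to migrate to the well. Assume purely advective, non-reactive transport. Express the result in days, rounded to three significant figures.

Hydraulic gradient i = (190.66 − 186.21) / 318 = 4.45 / 318 = 0.01399
K = 302 ft/d × 0.3048 = 92.05 m/d
Darcy flux q = K·i = 92.05 × 0.01399 = 1.288 m/d
v = Ki/n = 92.05·0.01399/0.32 = 4.025 m/d
t = L / v = 392 / 4.025 = 97.38 d

97.4 days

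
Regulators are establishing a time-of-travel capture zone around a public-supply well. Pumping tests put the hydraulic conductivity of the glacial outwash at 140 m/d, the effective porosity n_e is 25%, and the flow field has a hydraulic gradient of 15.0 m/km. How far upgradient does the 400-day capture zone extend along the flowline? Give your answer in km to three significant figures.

Darcy flux q = K·i = 140 × 0.015 = 2.100 m/d
v = Ki/n = 140·0.015/0.25 = 8.400 m/d
L = v × T = 8.400 × 400 = 3360 m
   = 3.36 km

3.36 km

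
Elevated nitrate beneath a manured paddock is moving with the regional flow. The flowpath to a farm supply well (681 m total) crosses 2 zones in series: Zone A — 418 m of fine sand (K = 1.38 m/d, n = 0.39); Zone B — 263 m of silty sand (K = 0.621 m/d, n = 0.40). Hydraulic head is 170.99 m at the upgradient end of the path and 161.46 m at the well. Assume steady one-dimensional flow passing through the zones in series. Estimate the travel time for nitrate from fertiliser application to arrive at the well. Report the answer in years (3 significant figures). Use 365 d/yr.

Total head drop ΔH = 170.99 − 161.46 = 9.53 m
Steady 1-D flow in series ⇒ the Darcy flux q is identical in every zone and the zone head losses add (resistances L/K in series).
Σ(L/K) = 418/1.38 + 263/0.621 = 302.9 + 423.5 = 726.4 d
q = ΔH / Σ(L/K) = 9.53 / 726.4 = 0.01312 m/d (same in every zone)
Zone A: v = q/n = 0.01312/0.39 = 0.03364 m/d → t_A = 418/0.03364 = 12430 d
Zone B: v = q/n = 0.01312/0.40 = 0.03280 m/d → t_B = 263/0.03280 = 8019 d
Total t = 12430 + 8019 = 20440 d
   = 20440 / 365 = 56.0 yr

56.0 years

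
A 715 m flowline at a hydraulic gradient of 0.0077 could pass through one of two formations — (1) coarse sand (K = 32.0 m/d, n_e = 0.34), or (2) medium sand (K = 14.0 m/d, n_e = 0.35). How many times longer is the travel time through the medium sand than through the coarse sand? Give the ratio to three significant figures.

2.35

Unit 1 (coarse sand): v = 32.0×0.0077/0.34 = 0.7247 m/d, t = 715/0.7247 = 986.6 d
Unit 2 (medium sand): v = 14.0×0.0077/0.35 = 0.3080 m/d, t = 715/0.3080 = 2321 d
t(medium sand) / t(coarse sand) = 2321/986.6 = 2.35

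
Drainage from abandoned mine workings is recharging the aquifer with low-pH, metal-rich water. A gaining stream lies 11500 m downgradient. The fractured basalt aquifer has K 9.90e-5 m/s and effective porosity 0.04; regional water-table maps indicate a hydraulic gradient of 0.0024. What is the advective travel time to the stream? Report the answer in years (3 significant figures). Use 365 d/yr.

61.4 years

K = 9.90e-5 m/s × 86400 s/d = 8.554 m/d
Specific discharge q = 8.554 × 0.0024 = 0.02053 m/d
v_s = q/n_e = 0.02053/0.04 = 0.5132 m/d
t = L / v = 11500 / 0.5132 = 22410 d
   = 22410 / 365 = 61.4 yr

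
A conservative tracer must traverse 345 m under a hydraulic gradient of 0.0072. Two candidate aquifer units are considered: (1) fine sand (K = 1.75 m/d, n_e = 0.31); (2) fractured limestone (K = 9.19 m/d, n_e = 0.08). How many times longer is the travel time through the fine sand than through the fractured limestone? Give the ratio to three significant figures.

Unit 1 (fine sand): v = 1.75×0.0072/0.31 = 0.04065 m/d, t = 345/0.04065 = 8488 d
Unit 2 (fractured limestone): v = 9.19×0.0072/0.08 = 0.8271 m/d, t = 345/0.8271 = 417.1 d
t(fine sand) / t(fractured limestone) = 8488/417.1 = 20.3

20.3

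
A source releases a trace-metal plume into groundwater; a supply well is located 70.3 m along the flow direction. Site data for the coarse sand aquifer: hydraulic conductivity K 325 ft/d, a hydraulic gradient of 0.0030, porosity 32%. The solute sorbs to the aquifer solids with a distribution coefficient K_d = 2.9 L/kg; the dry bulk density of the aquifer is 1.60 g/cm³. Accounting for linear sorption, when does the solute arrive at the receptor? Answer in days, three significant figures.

1170 days

K = 325 ft/d × 0.3048 = 99.06 m/d
Specific discharge q = 99.06 × 0.0030 = 0.2972 m/d
v = Ki/n = 99.06·0.0030/0.32 = 0.9287 m/d
Retardation R = 1 + ρ_b·K_d/n = 1 + 1.60×2.9/0.32 = 15.50
Contaminant velocity v_c = v/R = 0.9287/15.50 = 0.05992 m/d
t = L/v_c = 70.3/0.05992 = 1173 d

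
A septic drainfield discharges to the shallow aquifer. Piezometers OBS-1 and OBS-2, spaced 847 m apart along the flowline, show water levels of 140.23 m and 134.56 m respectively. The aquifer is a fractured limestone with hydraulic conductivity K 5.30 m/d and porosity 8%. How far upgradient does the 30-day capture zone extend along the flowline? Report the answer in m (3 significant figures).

13.3 m

Hydraulic gradient i = (140.23 − 134.56) / 847 = 5.67 / 847 = 0.006694
Specific discharge q = 5.30 × 0.006694 = 0.03548 m/d
Seepage velocity v = q / n = 0.03548 / 0.08 = 0.4435 m/d
L = v × T = 0.4435 × 30 = 13.30 m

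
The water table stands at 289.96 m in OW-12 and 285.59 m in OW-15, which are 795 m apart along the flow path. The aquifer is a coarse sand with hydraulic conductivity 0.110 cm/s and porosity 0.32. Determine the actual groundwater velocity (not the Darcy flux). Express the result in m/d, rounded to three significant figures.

Hydraulic gradient i = (289.96 − 285.59) / 795 = 4.37 / 795 = 0.005497
K = 0.110 cm/s × 864 = 95.04 m/d
Specific discharge q = 95.04 × 0.005497 = 0.5224 m/d
Average linear velocity = 0.5224 / 0.32 = 1.633 m/d

1.63 m/d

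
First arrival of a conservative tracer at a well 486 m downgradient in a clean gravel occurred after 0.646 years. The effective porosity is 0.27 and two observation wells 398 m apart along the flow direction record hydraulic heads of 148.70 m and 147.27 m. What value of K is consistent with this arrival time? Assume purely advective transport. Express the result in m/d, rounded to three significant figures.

Hydraulic gradient i = (148.70 − 147.27) / 398 = 1.43 / 398 = 0.003593
t = 0.646 years = 235.8 d
v = L / t = 486 / 235.8 = 2.061 m/d
K = v · n / i = 2.061 × 0.27 / 0.003593 = 155 m/d

155 m/d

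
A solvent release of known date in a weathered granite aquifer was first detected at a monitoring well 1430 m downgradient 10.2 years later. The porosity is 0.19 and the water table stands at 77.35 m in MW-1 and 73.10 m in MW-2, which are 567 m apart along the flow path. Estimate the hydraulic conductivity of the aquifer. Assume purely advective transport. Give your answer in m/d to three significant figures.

9.74 m/d

Hydraulic gradient i = (77.35 − 73.10) / 567 = 4.25 / 567 = 0.007496
t = 10.2 years = 3723 d
v = L / t = 1430 / 3723 = 0.3841 m/d
K = v · n / i = 0.3841 × 0.19 / 0.007496 = 9.74 m/d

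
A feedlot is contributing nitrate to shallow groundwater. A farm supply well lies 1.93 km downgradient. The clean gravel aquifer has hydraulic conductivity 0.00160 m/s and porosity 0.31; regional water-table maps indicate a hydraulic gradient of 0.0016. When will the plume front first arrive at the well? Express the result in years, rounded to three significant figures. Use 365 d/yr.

K = 0.00160 m/s × 86400 s/d = 138.2 m/d
Darcy flux q = K·i = 138.2 × 0.0016 = 0.2212 m/d
Average linear velocity = 0.2212 / 0.31 = 0.7135 m/d
L = 1.93 km = 1930 m
t = L / v = 1930 / 0.7135 = 2705 d
   = 2705 / 365 = 7.41 yr

7.41 years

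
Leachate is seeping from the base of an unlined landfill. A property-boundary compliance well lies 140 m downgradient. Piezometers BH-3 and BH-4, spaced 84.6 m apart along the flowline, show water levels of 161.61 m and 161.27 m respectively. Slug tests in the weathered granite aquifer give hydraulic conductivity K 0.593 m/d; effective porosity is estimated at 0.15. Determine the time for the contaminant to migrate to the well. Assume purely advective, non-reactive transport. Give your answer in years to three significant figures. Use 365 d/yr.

24.1 years

Hydraulic gradient i = (161.61 − 161.27) / 84.6 = 0.34 / 84.6 = 0.004019
q = Ki = 0.593 × 0.004019 = 0.002383 m/d
Average linear velocity = 0.002383 / 0.15 = 0.01589 m/d
t = L / v = 140 / 0.01589 = 8812 d
   = 8812 / 365 = 24.1 yr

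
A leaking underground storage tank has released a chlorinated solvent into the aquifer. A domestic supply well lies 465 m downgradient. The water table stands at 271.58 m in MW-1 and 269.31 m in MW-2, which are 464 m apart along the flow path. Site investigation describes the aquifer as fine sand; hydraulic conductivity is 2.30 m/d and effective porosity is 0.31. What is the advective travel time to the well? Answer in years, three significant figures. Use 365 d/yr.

Hydraulic gradient i = (271.58 − 269.31) / 464 = 2.27 / 464 = 0.004892
Darcy flux q = K·i = 2.30 × 0.004892 = 0.01125 m/d
v_s = q/n_e = 0.01125/0.31 = 0.03630 m/d
t = L / v = 465 / 0.03630 = 12810 d
   = 12810 / 365 = 35.1 yr

35.1 years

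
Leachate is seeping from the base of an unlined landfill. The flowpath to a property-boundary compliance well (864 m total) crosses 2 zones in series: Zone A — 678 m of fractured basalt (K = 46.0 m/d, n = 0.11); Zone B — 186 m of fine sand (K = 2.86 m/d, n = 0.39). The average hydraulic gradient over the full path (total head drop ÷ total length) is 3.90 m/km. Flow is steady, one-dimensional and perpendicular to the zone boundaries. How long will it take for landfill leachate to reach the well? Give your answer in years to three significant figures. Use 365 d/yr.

Steady 1-D flow in series ⇒ the Darcy flux q is identical in every zone and the zone head losses add (resistances L/K in series).
Σ(L/K) = 678/46.0 + 186/2.86 = 14.74 + 65.03 = 79.77 d
K_eq = L_total / Σ(L/K) = 864 / 79.77 = 10.83 m/d
q = K_eq · i = 10.83 × 0.0039 = 0.04224 m/d (same in every zone)
Zone A: v = q/n = 0.04224/0.11 = 0.3840 m/d → t_A = 678/0.3840 = 1766 d
Zone B: v = q/n = 0.04224/0.39 = 0.1083 m/d → t_B = 186/0.1083 = 1717 d
Total t = 1766 + 1717 = 3483 d
   = 3483 / 365 = 9.54 yr

9.54 years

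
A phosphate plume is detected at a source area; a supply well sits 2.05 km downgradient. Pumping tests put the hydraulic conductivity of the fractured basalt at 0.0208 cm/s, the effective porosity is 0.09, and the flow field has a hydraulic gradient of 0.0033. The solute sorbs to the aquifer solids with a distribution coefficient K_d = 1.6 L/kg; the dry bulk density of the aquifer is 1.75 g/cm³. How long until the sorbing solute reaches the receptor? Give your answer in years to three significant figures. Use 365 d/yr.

K = 0.0208 cm/s × 864 = 17.97 m/d
Darcy flux q = K·i = 17.97 × 0.0033 = 0.05930 m/d
Average linear velocity = 0.05930 / 0.09 = 0.6589 m/d
Retardation R = 1 + ρ_b·K_d/n = 1 + 1.75×1.6/0.09 = 32.11
Contaminant velocity v_c = v/R = 0.6589/32.11 = 0.02052 m/d
L = 2.05 km = 2050 m
t = L/v_c = 2050/0.02052 = 99900 d
   = 99900/365 = 274 yr

274 years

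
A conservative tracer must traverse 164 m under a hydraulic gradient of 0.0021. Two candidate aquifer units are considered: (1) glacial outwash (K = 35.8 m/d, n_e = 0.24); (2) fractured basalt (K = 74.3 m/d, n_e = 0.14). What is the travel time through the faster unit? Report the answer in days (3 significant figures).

147 days

Unit 1 (glacial outwash): v = 35.8×0.0021/0.24 = 0.3132 m/d, t = 164/0.3132 = 523.5 d
Unit 2 (fractured basalt): v = 74.3×0.0021/0.14 = 1.114 m/d, t = 164/1.114 = 147.2 d
Faster unit: t = 147 d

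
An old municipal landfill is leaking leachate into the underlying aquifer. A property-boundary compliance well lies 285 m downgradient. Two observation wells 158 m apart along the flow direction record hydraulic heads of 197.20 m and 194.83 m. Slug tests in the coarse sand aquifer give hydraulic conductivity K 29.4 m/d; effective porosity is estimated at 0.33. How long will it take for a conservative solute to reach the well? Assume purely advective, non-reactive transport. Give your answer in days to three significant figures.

Hydraulic gradient i = (197.20 − 194.83) / 158 = 2.37 / 158 = 0.01500
Specific discharge q = 29.4 × 0.01500 = 0.4410 m/d
v = Ki/n = 29.4·0.01500/0.33 = 1.336 m/d
t = L / v = 285 / 1.336 = 213.3 d

213 days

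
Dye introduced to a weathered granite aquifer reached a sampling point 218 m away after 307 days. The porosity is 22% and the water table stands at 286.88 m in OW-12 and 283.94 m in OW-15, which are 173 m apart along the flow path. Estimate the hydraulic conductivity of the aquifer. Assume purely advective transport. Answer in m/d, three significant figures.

9.19 m/d

Hydraulic gradient i = (286.88 − 283.94) / 173 = 2.94 / 173 = 0.01699
v = L / t = 218 / 307 = 0.7101 m/d
K = v · n / i = 0.7101 × 0.22 / 0.01699 = 9.19 m/d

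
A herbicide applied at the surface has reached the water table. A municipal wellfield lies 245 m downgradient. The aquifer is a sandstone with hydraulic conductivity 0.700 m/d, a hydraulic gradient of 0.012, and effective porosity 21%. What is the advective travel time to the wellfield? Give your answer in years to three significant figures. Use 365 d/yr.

Specific discharge q = 0.700 × 0.012 = 0.008400 m/d
v_s = q/n_e = 0.008400/0.21 = 0.04000 m/d
t = L / v = 245 / 0.04000 = 6125 d
   = 6125 / 365 = 16.8 yr

16.8 years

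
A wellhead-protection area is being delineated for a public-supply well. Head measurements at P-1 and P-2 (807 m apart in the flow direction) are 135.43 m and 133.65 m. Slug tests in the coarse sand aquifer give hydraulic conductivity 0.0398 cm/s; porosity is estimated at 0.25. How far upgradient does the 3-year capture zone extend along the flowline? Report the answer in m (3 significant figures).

Hydraulic gradient i = (135.43 − 133.65) / 807 = 1.78 / 807 = 0.002206
K = 0.0398 cm/s × 864 = 34.39 m/d
Specific discharge q = 34.39 × 0.002206 = 0.07585 m/d
Average linear velocity = 0.07585 / 0.25 = 0.3034 m/d
T = 3 yr × 365 = 1095 d
L = v × T = 0.3034 × 1095 = 332.2 m

332 m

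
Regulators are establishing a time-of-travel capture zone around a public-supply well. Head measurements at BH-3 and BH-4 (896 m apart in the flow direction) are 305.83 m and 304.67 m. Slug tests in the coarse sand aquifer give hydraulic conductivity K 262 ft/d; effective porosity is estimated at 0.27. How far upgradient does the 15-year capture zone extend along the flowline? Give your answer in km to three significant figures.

2.10 km

Hydraulic gradient i = (305.83 − 304.67) / 896 = 1.16 / 896 = 0.001295
K = 262 ft/d × 0.3048 = 79.86 m/d
Specific discharge q = 79.86 × 0.001295 = 0.1034 m/d
Average linear velocity = 0.1034 / 0.27 = 0.3829 m/d
T = 15 yr × 365 = 5475 d
L = v × T = 0.3829 × 5475 = 2096 m
   = 2.10 km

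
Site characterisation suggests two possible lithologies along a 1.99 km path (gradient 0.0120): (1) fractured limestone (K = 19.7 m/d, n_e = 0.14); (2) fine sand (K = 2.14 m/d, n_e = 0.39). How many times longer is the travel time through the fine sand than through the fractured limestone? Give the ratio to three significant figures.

Unit 1 (fractured limestone): v = 19.7×0.012/0.14 = 1.689 m/d, t = 1990/1.689 = 1179 d
Unit 2 (fine sand): v = 2.14×0.012/0.39 = 0.06585 m/d, t = 1990/0.06585 = 30220 d
t(fine sand) / t(fractured limestone) = 30220/1179 = 25.6

25.6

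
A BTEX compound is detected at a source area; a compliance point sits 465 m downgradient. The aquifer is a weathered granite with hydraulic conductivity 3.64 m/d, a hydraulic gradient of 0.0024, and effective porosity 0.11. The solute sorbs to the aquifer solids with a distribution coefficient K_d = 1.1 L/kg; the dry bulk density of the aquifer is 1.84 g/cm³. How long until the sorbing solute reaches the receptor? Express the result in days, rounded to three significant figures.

Specific discharge q = 3.64 × 0.0024 = 0.008736 m/d
v = Ki/n = 3.64·0.0024/0.11 = 0.07942 m/d
Retardation R = 1 + ρ_b·K_d/n = 1 + 1.84×1.1/0.11 = 19.40
Contaminant velocity v_c = v/R = 0.07942/19.40 = 0.004094 m/d
t = L/v_c = 465/0.004094 = 113600 d

114000 days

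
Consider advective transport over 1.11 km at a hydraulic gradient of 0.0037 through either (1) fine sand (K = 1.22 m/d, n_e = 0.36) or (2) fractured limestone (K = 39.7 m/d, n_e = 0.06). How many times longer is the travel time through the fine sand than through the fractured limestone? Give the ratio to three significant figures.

Unit 1 (fine sand): v = 1.22×0.0037/0.36 = 0.01254 m/d, t = 1110/0.01254 = 88520 d
Unit 2 (fractured limestone): v = 39.7×0.0037/0.06 = 2.448 m/d, t = 1110/2.448 = 453.4 d
t(fine sand) / t(fractured limestone) = 88520/453.4 = 195

195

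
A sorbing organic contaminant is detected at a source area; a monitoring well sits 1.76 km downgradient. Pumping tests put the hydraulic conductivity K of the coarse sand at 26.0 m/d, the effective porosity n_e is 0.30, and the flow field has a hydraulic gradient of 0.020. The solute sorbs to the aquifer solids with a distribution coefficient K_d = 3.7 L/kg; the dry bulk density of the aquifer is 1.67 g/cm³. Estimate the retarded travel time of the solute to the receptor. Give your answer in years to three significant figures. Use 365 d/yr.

q = Ki = 26.0 × 0.020 = 0.5200 m/d
v = Ki/n = 26.0·0.020/0.30 = 1.733 m/d
Retardation R = 1 + ρ_b·K_d/n = 1 + 1.67×3.7/0.30 = 21.60
Contaminant velocity v_c = v/R = 1.733/21.60 = 0.08026 m/d
L = 1.76 km = 1760 m
t = L/v_c = 1760/0.08026 = 21930 d
   = 21930/365 = 60.1 yr

60.1 years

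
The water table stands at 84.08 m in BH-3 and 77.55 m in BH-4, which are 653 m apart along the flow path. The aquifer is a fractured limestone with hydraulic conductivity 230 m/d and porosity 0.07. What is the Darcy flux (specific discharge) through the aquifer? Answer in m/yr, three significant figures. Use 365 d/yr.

840 m/yr

Hydraulic gradient i = (84.08 − 77.55) / 653 = 6.53 / 653 = 0.01000
Darcy flux q = K·i = 230 × 0.01000 = 2.300 m/d
   = 2.300 × 365 = 840 m/yr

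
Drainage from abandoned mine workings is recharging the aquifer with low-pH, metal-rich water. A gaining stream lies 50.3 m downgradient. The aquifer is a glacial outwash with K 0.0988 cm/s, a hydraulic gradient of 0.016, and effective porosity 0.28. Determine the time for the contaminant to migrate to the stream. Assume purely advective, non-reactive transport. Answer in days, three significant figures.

K = 0.0988 cm/s × 864 = 85.36 m/d
q = Ki = 85.36 × 0.016 = 1.366 m/d
v_s = q/n_e = 1.366/0.28 = 4.878 m/d
t = L / v = 50.3 / 4.878 = 10.31 d

10.3 days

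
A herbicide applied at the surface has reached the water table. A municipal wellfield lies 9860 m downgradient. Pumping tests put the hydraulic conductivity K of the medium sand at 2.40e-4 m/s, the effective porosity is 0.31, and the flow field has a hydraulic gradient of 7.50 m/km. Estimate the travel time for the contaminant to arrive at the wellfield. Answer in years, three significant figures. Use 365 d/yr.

K = 2.40e-4 m/s × 86400 s/d = 20.74 m/d
q = Ki = 20.74 × 0.0075 = 0.1555 m/d
Seepage velocity v = q / n = 0.1555 / 0.31 = 0.5017 m/d
t = L / v = 9860 / 0.5017 = 19650 d
   = 19650 / 365 = 53.8 yr

53.8 years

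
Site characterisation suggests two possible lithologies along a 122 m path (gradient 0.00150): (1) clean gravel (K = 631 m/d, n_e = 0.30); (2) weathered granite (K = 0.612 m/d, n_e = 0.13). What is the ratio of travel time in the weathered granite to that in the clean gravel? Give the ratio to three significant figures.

Unit 1 (clean gravel): v = 631×0.0015/0.30 = 3.155 m/d, t = 122/3.155 = 38.67 d
Unit 2 (weathered granite): v = 0.612×0.0015/0.13 = 0.007062 m/d, t = 122/0.007062 = 17280 d
t(weathered granite) / t(clean gravel) = 17280/38.67 = 447

447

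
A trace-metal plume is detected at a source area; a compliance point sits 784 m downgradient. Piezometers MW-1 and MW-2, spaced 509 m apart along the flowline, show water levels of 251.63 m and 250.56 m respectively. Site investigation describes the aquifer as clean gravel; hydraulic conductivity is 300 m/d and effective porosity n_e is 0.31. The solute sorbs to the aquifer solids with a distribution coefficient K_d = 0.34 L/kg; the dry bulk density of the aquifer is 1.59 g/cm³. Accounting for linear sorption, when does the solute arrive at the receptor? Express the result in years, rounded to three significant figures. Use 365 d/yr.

2.90 years

Hydraulic gradient i = (251.63 − 250.56) / 509 = 1.07 / 509 = 0.002102
Specific discharge q = 300 × 0.002102 = 0.6306 m/d
Average linear velocity = 0.6306 / 0.31 = 2.034 m/d
Retardation R = 1 + ρ_b·K_d/n = 1 + 1.59×0.34/0.31 = 2.744
Contaminant velocity v_c = v/R = 2.034/2.744 = 0.7414 m/d
t = L/v_c = 784/0.7414 = 1057 d
   = 1057/365 = 2.90 yr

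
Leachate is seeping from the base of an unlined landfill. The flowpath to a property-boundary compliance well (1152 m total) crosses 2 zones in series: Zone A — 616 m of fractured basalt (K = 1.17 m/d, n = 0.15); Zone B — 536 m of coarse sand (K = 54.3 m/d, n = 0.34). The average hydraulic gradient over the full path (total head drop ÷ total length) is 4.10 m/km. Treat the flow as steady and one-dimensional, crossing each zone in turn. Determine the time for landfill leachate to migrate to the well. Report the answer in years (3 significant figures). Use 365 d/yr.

For zones in series the flux q is common to all zones; the equivalent conductivity is the harmonic (thickness-weighted) mean, K_eq = L_total / Σ(L_j/K_j).
Σ(L/K) = 616/1.17 + 536/54.3 = 526.5 + 9.871 = 536.4 d
K_eq = L_total / Σ(L/K) = 1152 / 536.4 = 2.148 m/d
q = K_eq · i = 2.148 × 0.0041 = 0.008806 m/d (same in every zone)
Zone A: v = q/n = 0.008806/0.15 = 0.05871 m/d → t_A = 616/0.05871 = 10490 d
Zone B: v = q/n = 0.008806/0.34 = 0.02590 m/d → t_B = 536/0.02590 = 20700 d
Total t = 10490 + 20700 = 31190 d
   = 31190 / 365 = 85.4 yr

85.4 years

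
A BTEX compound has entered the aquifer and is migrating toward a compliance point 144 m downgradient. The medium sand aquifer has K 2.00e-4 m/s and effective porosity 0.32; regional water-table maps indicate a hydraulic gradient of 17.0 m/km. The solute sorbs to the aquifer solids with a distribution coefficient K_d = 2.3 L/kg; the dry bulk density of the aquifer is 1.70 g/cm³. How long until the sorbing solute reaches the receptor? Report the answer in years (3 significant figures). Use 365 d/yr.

K = 2.00e-4 m/s × 86400 s/d = 17.28 m/d
Specific discharge q = 17.28 × 0.017 = 0.2938 m/d
v_s = q/n_e = 0.2938/0.32 = 0.9180 m/d
Retardation R = 1 + ρ_b·K_d/n = 1 + 1.70×2.3/0.32 = 13.22
Contaminant velocity v_c = v/R = 0.9180/13.22 = 0.06945 m/d
t = L/v_c = 144/0.06945 = 2074 d
   = 2074/365 = 5.68 yr

5.68 years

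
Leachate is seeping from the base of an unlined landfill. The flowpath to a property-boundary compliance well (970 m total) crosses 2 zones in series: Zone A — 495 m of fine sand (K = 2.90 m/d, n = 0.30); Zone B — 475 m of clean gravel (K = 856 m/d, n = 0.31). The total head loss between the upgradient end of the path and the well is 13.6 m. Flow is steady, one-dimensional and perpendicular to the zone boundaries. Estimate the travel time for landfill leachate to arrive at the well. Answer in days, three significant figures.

3720 days

Continuity: the same q passes through each zone, so ΔH = q·Σ(L_j/K_j) — the zones act as resistances in series.
Σ(L/K) = 495/2.90 + 475/856 = 170.7 + 0.5549 = 171.2 d
q = ΔH / Σ(L/K) = 13.6 / 171.2 = 0.07942 m/d (same in every zone)
Zone A: v = q/n = 0.07942/0.30 = 0.2647 m/d → t_A = 495/0.2647 = 1870 d
Zone B: v = q/n = 0.07942/0.31 = 0.2562 m/d → t_B = 475/0.2562 = 1854 d
Total t = 1870 + 1854 = 3724 d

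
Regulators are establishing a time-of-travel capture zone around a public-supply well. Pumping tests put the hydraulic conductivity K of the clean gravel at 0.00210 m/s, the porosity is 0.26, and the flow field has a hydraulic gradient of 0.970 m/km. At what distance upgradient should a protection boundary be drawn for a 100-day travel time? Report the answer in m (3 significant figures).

67.7 m

K = 0.00210 m/s × 86400 s/d = 181.4 m/d
Specific discharge q = 181.4 × 9.7e-4 = 0.1760 m/d
Average linear velocity = 0.1760 / 0.26 = 0.6769 m/d
L = v × T = 0.6769 × 100 = 67.69 m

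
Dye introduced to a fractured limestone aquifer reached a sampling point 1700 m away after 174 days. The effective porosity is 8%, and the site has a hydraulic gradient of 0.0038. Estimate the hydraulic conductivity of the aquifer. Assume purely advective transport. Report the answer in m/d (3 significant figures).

v = L / t = 1700 / 174 = 9.770 m/d
K = v · n / i = 9.770 × 0.08 / 0.0038 = 206 m/d

206 m/d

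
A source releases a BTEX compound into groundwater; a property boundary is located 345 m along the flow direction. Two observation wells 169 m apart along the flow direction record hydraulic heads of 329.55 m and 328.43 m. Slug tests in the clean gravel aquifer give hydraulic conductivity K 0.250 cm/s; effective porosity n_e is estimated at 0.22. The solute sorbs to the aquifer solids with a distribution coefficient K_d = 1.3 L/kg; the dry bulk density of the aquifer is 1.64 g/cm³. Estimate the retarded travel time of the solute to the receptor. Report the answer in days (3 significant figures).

567 days

Hydraulic gradient i = (329.55 − 328.43) / 169 = 1.12 / 169 = 0.006627
K = 0.250 cm/s × 864 = 216.0 m/d
Darcy flux q = K·i = 216.0 × 0.006627 = 1.431 m/d
Seepage velocity v = q / n = 1.431 / 0.22 = 6.507 m/d
Retardation R = 1 + ρ_b·K_d/n = 1 + 1.64×1.3/0.22 = 10.69
Contaminant velocity v_c = v/R = 6.507/10.69 = 0.6086 m/d
t = L/v_c = 345/0.6086 = 566.9 d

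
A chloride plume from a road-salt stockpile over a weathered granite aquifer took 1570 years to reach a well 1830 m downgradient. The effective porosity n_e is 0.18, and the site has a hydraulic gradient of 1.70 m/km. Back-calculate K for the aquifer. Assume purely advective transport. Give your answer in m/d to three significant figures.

0.338 m/d

t = 1570 years = 573100 d
v = L / t = 1830 / 573100 = 0.003193 m/d
K = v · n / i = 0.003193 × 0.18 / 0.0017 = 0.338 m/d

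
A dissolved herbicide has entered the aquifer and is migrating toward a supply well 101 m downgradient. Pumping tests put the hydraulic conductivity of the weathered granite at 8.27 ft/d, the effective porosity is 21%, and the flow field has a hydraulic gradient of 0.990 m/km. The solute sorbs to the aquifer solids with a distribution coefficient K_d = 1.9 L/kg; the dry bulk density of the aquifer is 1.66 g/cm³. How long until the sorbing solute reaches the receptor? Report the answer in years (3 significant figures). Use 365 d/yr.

K = 8.27 ft/d × 0.3048 = 2.521 m/d
Darcy flux q = K·i = 2.521 × 9.9e-4 = 0.002495 m/d
Average linear velocity = 0.002495 / 0.21 = 0.01188 m/d
Retardation R = 1 + ρ_b·K_d/n = 1 + 1.66×1.9/0.21 = 16.02
Contaminant velocity v_c = v/R = 0.01188/16.02 = 7.418e-4 m/d
t = L/v_c = 101/7.418e-4 = 136200 d
   = 136200/365 = 373 yr

373 years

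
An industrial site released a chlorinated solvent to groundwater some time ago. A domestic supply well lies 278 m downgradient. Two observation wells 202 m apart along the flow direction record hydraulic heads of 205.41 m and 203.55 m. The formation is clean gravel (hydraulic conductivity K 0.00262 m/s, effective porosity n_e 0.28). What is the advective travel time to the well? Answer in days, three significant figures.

Hydraulic gradient i = (205.41 − 203.55) / 202 = 1.86 / 202 = 0.009208
K = 0.00262 m/s × 86400 s/d = 226.4 m/d
Darcy flux q = K·i = 226.4 × 0.009208 = 2.084 m/d
Average linear velocity = 2.084 / 0.28 = 7.444 m/d
t = L / v = 278 / 7.444 = 37.34 d

37.3 days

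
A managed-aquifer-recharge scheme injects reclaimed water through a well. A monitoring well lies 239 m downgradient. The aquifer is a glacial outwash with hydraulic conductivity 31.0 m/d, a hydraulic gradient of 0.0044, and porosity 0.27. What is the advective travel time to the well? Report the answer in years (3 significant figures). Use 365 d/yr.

1.30 years

Specific discharge q = 31.0 × 0.0044 = 0.1364 m/d
v_s = q/n_e = 0.1364/0.27 = 0.5052 m/d
t = L / v = 239 / 0.5052 = 473.1 d
   = 473.1 / 365 = 1.30 yr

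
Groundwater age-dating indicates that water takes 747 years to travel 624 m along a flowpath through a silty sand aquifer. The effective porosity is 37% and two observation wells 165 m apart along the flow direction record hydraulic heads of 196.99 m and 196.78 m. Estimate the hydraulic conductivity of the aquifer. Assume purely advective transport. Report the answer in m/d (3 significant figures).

Hydraulic gradient i = (196.99 − 196.78) / 165 = 0.21 / 165 = 0.001273
t = 747 years = 272700 d
v = L / t = 624 / 272700 = 0.002289 m/d
K = v · n / i = 0.002289 × 0.37 / 0.001273 = 0.665 m/d

0.665 m/d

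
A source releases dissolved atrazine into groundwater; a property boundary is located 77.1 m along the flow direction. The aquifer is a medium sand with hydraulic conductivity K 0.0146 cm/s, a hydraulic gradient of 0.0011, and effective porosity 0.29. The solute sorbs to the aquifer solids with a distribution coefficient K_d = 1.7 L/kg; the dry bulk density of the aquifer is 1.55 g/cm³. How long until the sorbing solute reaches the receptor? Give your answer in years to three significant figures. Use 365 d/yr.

K = 0.0146 cm/s × 864 = 12.61 m/d
Darcy flux q = K·i = 12.61 × 0.0011 = 0.01388 m/d
Average linear velocity = 0.01388 / 0.29 = 0.04785 m/d
Retardation R = 1 + ρ_b·K_d/n = 1 + 1.55×1.7/0.29 = 10.09
Contaminant velocity v_c = v/R = 0.04785/10.09 = 0.004744 m/d
t = L/v_c = 77.1/0.004744 = 16250 d
   = 16250/365 = 44.5 yr

44.5 years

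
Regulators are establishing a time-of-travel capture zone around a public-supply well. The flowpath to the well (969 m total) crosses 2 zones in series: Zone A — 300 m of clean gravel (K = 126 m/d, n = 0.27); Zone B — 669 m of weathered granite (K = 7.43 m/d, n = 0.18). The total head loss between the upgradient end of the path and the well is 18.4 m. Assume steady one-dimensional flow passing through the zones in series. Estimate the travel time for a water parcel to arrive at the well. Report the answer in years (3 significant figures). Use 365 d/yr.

Steady 1-D flow in series ⇒ the Darcy flux q is identical in every zone and the zone head losses add (resistances L/K in series).
Σ(L/K) = 300/126 + 669/7.43 = 2.381 + 90.04 = 92.42 d
q = ΔH / Σ(L/K) = 18.4 / 92.42 = 0.1991 m/d (same in every zone)
Zone A: v = q/n = 0.1991/0.27 = 0.7374 m/d → t_A = 300/0.7374 = 406.9 d
Zone B: v = q/n = 0.1991/0.18 = 1.106 m/d → t_B = 669/1.106 = 604.9 d
Total t = 406.9 + 604.9 = 1012 d
   = 1012 / 365 = 2.77 yr

2.77 years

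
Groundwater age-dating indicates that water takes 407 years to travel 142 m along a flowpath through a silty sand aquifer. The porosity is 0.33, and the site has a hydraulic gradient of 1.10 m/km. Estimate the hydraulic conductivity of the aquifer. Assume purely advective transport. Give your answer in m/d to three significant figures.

t = 407 years = 148600 d
v = L / t = 142 / 148600 = 9.559e-4 m/d
K = v · n / i = 9.559e-4 × 0.33 / 0.0011 = 0.287 m/d

0.287 m/d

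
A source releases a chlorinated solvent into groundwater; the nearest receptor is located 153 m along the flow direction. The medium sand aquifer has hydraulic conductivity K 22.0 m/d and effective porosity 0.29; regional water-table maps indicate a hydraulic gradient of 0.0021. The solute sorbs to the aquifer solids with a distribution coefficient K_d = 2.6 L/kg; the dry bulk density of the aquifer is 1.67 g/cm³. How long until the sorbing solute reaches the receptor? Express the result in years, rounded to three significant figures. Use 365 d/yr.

Specific discharge q = 22.0 × 0.0021 = 0.04620 m/d
v = Ki/n = 22.0·0.0021/0.29 = 0.1593 m/d
Retardation R = 1 + ρ_b·K_d/n = 1 + 1.67×2.6/0.29 = 15.97
Contaminant velocity v_c = v/R = 0.1593/15.97 = 0.009974 m/d
t = L/v_c = 153/0.009974 = 15340 d
   = 15340/365 = 42.0 yr

42.0 years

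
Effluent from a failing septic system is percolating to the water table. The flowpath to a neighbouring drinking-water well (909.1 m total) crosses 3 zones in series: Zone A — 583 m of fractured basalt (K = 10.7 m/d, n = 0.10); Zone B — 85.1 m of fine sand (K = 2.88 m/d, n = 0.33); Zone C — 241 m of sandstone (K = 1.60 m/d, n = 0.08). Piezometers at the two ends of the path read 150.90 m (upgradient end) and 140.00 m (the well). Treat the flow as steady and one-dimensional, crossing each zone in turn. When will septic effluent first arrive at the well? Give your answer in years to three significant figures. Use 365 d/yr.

Total head drop ΔH = 150.90 − 140.00 = 10.90 m
Steady 1-D flow in series ⇒ the Darcy flux q is identical in every zone and the zone head losses add (resistances L/K in series).
Σ(L/K) = 583/10.7 + 85.1/2.88 + 241/1.60 = 54.49 + 29.55 + 150.6 = 234.7 d
q = ΔH / Σ(L/K) = 10.90 / 234.7 = 0.04645 m/d (same in every zone)
Zone A: v = q/n = 0.04645/0.10 = 0.4645 m/d → t_A = 583/0.4645 = 1255 d
Zone B: v = q/n = 0.04645/0.33 = 0.1408 m/d → t_B = 85.1/0.1408 = 604.6 d
Zone C: v = q/n = 0.04645/0.08 = 0.5806 m/d → t_C = 241/0.5806 = 415.1 d
Total t = 1255 + 604.6 + 415.1 = 2275 d
   = 2275 / 365 = 6.23 yr

6.23 years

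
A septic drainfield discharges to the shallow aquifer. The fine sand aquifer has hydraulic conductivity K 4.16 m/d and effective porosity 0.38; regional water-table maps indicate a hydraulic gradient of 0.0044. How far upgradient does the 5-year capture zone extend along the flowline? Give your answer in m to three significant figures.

87.9 m

q = Ki = 4.16 × 0.0044 = 0.01830 m/d
Average linear velocity = 0.01830 / 0.38 = 0.04817 m/d
T = 5 yr × 365 = 1825 d
L = v × T = 0.04817 × 1825 = 87.91 m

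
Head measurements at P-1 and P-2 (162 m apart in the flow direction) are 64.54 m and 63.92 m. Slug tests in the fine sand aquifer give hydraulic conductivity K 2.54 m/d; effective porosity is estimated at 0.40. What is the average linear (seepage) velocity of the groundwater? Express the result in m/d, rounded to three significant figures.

Hydraulic gradient i = (64.54 − 63.92) / 162 = 0.62 / 162 = 0.003827
Darcy flux q = K·i = 2.54 × 0.003827 = 0.009721 m/d
Average linear velocity = 0.009721 / 0.40 = 0.02430 m/d

0.0243 m/d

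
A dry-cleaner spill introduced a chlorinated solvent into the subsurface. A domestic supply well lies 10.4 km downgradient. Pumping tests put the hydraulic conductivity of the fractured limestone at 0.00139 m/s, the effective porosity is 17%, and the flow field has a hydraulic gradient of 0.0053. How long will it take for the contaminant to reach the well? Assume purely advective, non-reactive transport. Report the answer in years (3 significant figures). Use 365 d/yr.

K = 0.00139 m/s × 86400 s/d = 120.1 m/d
q = Ki = 120.1 × 0.0053 = 0.6365 m/d
v = Ki/n = 120.1·0.0053/0.17 = 3.744 m/d
L = 10.4 km = 10400 m
t = L / v = 10400 / 3.744 = 2778 d
   = 2778 / 365 = 7.61 yr

7.61 years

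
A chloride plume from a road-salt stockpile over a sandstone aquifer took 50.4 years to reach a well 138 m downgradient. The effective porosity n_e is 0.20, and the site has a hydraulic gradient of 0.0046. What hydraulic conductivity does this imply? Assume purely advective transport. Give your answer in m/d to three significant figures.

0.326 m/d

t = 50.4 years = 18400 d
v = L / t = 138 / 18400 = 0.007502 m/d
K = v · n / i = 0.007502 × 0.20 / 0.0046 = 0.326 m/d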